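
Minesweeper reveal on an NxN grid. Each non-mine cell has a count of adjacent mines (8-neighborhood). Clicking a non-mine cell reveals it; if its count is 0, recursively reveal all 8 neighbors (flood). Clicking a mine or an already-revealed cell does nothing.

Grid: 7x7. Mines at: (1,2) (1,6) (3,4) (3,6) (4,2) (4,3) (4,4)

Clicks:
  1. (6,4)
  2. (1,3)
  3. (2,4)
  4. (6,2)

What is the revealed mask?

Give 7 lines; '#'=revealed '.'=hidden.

Answer: ##.....
##.#...
##..#..
##.....
##...##
#######
#######

Derivation:
Click 1 (6,4) count=0: revealed 26 new [(0,0) (0,1) (1,0) (1,1) (2,0) (2,1) (3,0) (3,1) (4,0) (4,1) (4,5) (4,6) (5,0) (5,1) (5,2) (5,3) (5,4) (5,5) (5,6) (6,0) (6,1) (6,2) (6,3) (6,4) (6,5) (6,6)] -> total=26
Click 2 (1,3) count=1: revealed 1 new [(1,3)] -> total=27
Click 3 (2,4) count=1: revealed 1 new [(2,4)] -> total=28
Click 4 (6,2) count=0: revealed 0 new [(none)] -> total=28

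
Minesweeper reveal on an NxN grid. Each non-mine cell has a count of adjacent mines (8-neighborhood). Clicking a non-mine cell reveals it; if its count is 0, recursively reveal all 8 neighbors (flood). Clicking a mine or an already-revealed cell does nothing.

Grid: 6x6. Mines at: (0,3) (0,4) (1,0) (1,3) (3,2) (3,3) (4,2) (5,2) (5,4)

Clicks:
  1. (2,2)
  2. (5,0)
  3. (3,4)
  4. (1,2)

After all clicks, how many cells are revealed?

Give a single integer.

Click 1 (2,2) count=3: revealed 1 new [(2,2)] -> total=1
Click 2 (5,0) count=0: revealed 8 new [(2,0) (2,1) (3,0) (3,1) (4,0) (4,1) (5,0) (5,1)] -> total=9
Click 3 (3,4) count=1: revealed 1 new [(3,4)] -> total=10
Click 4 (1,2) count=2: revealed 1 new [(1,2)] -> total=11

Answer: 11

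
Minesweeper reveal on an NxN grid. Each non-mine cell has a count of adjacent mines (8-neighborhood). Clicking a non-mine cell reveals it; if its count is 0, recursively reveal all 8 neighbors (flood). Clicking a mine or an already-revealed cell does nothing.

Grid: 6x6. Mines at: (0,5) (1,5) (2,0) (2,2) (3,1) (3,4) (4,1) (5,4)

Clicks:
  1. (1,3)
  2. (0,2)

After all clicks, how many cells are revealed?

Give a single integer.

Click 1 (1,3) count=1: revealed 1 new [(1,3)] -> total=1
Click 2 (0,2) count=0: revealed 9 new [(0,0) (0,1) (0,2) (0,3) (0,4) (1,0) (1,1) (1,2) (1,4)] -> total=10

Answer: 10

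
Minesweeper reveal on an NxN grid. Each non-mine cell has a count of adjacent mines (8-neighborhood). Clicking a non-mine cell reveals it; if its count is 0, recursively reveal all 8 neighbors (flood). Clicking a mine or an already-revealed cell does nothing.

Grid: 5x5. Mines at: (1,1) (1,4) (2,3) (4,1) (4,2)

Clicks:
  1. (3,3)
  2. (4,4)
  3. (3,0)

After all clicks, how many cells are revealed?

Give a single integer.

Answer: 5

Derivation:
Click 1 (3,3) count=2: revealed 1 new [(3,3)] -> total=1
Click 2 (4,4) count=0: revealed 3 new [(3,4) (4,3) (4,4)] -> total=4
Click 3 (3,0) count=1: revealed 1 new [(3,0)] -> total=5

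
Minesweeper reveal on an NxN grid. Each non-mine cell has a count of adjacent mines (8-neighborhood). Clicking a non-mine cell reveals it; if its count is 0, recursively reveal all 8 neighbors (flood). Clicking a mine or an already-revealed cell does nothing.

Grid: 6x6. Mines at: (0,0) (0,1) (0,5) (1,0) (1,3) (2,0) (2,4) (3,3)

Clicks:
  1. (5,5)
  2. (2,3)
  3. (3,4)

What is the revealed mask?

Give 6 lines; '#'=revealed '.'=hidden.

Click 1 (5,5) count=0: revealed 17 new [(3,0) (3,1) (3,2) (3,4) (3,5) (4,0) (4,1) (4,2) (4,3) (4,4) (4,5) (5,0) (5,1) (5,2) (5,3) (5,4) (5,5)] -> total=17
Click 2 (2,3) count=3: revealed 1 new [(2,3)] -> total=18
Click 3 (3,4) count=2: revealed 0 new [(none)] -> total=18

Answer: ......
......
...#..
###.##
######
######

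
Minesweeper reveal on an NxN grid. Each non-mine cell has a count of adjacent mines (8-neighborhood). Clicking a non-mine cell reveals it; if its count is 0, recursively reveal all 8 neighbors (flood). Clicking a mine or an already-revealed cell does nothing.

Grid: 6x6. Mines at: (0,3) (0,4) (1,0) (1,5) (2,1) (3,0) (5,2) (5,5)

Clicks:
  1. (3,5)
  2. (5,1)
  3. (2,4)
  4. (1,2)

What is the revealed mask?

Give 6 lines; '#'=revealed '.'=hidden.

Answer: ......
..###.
..####
..####
..####
.#....

Derivation:
Click 1 (3,5) count=0: revealed 15 new [(1,2) (1,3) (1,4) (2,2) (2,3) (2,4) (2,5) (3,2) (3,3) (3,4) (3,5) (4,2) (4,3) (4,4) (4,5)] -> total=15
Click 2 (5,1) count=1: revealed 1 new [(5,1)] -> total=16
Click 3 (2,4) count=1: revealed 0 new [(none)] -> total=16
Click 4 (1,2) count=2: revealed 0 new [(none)] -> total=16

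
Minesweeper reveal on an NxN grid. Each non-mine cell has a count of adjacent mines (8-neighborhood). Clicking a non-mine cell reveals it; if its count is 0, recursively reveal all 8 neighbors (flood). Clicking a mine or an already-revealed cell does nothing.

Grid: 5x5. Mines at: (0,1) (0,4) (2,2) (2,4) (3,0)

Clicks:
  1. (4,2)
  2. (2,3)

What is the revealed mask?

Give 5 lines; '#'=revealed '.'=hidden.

Click 1 (4,2) count=0: revealed 8 new [(3,1) (3,2) (3,3) (3,4) (4,1) (4,2) (4,3) (4,4)] -> total=8
Click 2 (2,3) count=2: revealed 1 new [(2,3)] -> total=9

Answer: .....
.....
...#.
.####
.####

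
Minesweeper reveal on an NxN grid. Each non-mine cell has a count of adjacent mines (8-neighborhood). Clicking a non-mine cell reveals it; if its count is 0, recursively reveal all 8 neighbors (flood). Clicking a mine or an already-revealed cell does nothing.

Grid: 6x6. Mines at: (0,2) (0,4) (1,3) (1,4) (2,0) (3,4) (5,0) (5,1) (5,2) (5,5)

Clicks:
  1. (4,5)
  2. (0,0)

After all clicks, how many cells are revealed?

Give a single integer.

Answer: 5

Derivation:
Click 1 (4,5) count=2: revealed 1 new [(4,5)] -> total=1
Click 2 (0,0) count=0: revealed 4 new [(0,0) (0,1) (1,0) (1,1)] -> total=5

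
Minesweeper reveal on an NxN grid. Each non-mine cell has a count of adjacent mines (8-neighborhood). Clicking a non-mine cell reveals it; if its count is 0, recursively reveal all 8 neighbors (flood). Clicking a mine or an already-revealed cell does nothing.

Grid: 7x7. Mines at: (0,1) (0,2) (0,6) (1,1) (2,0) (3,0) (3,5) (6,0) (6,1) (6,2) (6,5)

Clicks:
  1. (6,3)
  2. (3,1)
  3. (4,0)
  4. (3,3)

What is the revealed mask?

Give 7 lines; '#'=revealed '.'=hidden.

Answer: ...###.
..####.
.#####.
.####..
#####..
.####..
...#...

Derivation:
Click 1 (6,3) count=1: revealed 1 new [(6,3)] -> total=1
Click 2 (3,1) count=2: revealed 1 new [(3,1)] -> total=2
Click 3 (4,0) count=1: revealed 1 new [(4,0)] -> total=3
Click 4 (3,3) count=0: revealed 23 new [(0,3) (0,4) (0,5) (1,2) (1,3) (1,4) (1,5) (2,1) (2,2) (2,3) (2,4) (2,5) (3,2) (3,3) (3,4) (4,1) (4,2) (4,3) (4,4) (5,1) (5,2) (5,3) (5,4)] -> total=26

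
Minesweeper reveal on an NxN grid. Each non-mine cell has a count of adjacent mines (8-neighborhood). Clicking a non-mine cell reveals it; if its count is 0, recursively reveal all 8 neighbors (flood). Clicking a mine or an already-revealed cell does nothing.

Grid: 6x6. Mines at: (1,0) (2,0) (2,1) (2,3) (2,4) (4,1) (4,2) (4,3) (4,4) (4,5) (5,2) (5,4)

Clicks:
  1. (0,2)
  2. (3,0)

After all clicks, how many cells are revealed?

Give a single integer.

Click 1 (0,2) count=0: revealed 10 new [(0,1) (0,2) (0,3) (0,4) (0,5) (1,1) (1,2) (1,3) (1,4) (1,5)] -> total=10
Click 2 (3,0) count=3: revealed 1 new [(3,0)] -> total=11

Answer: 11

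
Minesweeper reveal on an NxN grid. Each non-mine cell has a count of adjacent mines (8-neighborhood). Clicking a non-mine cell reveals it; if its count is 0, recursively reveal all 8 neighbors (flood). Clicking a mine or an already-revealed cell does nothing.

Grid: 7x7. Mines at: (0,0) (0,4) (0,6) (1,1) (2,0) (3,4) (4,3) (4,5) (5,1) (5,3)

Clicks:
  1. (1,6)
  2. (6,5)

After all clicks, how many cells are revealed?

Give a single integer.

Click 1 (1,6) count=1: revealed 1 new [(1,6)] -> total=1
Click 2 (6,5) count=0: revealed 6 new [(5,4) (5,5) (5,6) (6,4) (6,5) (6,6)] -> total=7

Answer: 7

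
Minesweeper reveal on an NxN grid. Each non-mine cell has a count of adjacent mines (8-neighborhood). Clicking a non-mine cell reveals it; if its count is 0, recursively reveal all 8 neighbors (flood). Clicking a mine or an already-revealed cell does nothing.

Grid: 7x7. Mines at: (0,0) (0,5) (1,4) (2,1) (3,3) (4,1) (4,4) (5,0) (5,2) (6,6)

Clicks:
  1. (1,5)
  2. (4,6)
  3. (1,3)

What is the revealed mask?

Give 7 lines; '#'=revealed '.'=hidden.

Click 1 (1,5) count=2: revealed 1 new [(1,5)] -> total=1
Click 2 (4,6) count=0: revealed 9 new [(1,6) (2,5) (2,6) (3,5) (3,6) (4,5) (4,6) (5,5) (5,6)] -> total=10
Click 3 (1,3) count=1: revealed 1 new [(1,3)] -> total=11

Answer: .......
...#.##
.....##
.....##
.....##
.....##
.......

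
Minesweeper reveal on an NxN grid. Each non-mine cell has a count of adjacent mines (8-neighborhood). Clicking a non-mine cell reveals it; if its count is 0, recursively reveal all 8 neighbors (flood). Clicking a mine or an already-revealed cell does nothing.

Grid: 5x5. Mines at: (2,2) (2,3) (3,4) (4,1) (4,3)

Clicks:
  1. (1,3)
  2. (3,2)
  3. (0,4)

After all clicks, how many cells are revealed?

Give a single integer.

Answer: 15

Derivation:
Click 1 (1,3) count=2: revealed 1 new [(1,3)] -> total=1
Click 2 (3,2) count=4: revealed 1 new [(3,2)] -> total=2
Click 3 (0,4) count=0: revealed 13 new [(0,0) (0,1) (0,2) (0,3) (0,4) (1,0) (1,1) (1,2) (1,4) (2,0) (2,1) (3,0) (3,1)] -> total=15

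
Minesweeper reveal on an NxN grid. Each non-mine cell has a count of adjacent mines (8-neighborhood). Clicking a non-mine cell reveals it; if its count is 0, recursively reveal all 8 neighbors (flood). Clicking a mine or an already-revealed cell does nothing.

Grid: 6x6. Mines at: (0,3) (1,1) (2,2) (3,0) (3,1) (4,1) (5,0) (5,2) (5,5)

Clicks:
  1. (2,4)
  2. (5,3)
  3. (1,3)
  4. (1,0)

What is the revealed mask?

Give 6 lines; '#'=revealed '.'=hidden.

Click 1 (2,4) count=0: revealed 14 new [(0,4) (0,5) (1,3) (1,4) (1,5) (2,3) (2,4) (2,5) (3,3) (3,4) (3,5) (4,3) (4,4) (4,5)] -> total=14
Click 2 (5,3) count=1: revealed 1 new [(5,3)] -> total=15
Click 3 (1,3) count=2: revealed 0 new [(none)] -> total=15
Click 4 (1,0) count=1: revealed 1 new [(1,0)] -> total=16

Answer: ....##
#..###
...###
...###
...###
...#..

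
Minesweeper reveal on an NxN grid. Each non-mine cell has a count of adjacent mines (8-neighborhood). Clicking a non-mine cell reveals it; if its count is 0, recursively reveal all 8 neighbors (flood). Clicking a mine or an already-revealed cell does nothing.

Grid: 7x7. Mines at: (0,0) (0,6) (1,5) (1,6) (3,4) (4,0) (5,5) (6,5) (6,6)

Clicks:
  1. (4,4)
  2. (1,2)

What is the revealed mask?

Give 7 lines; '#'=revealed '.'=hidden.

Click 1 (4,4) count=2: revealed 1 new [(4,4)] -> total=1
Click 2 (1,2) count=0: revealed 31 new [(0,1) (0,2) (0,3) (0,4) (1,0) (1,1) (1,2) (1,3) (1,4) (2,0) (2,1) (2,2) (2,3) (2,4) (3,0) (3,1) (3,2) (3,3) (4,1) (4,2) (4,3) (5,0) (5,1) (5,2) (5,3) (5,4) (6,0) (6,1) (6,2) (6,3) (6,4)] -> total=32

Answer: .####..
#####..
#####..
####...
.####..
#####..
#####..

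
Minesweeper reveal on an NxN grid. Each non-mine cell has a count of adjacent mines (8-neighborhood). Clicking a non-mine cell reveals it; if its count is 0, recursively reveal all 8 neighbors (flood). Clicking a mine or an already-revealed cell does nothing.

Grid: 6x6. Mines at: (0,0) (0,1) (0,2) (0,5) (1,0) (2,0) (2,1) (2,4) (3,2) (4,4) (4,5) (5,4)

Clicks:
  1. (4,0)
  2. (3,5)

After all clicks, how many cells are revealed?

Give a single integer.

Click 1 (4,0) count=0: revealed 10 new [(3,0) (3,1) (4,0) (4,1) (4,2) (4,3) (5,0) (5,1) (5,2) (5,3)] -> total=10
Click 2 (3,5) count=3: revealed 1 new [(3,5)] -> total=11

Answer: 11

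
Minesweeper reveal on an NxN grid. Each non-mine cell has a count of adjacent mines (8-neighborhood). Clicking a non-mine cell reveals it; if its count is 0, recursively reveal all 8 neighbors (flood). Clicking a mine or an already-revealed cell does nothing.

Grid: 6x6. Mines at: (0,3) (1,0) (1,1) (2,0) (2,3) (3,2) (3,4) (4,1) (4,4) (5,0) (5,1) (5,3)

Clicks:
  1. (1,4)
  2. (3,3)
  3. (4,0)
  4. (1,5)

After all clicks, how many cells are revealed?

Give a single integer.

Click 1 (1,4) count=2: revealed 1 new [(1,4)] -> total=1
Click 2 (3,3) count=4: revealed 1 new [(3,3)] -> total=2
Click 3 (4,0) count=3: revealed 1 new [(4,0)] -> total=3
Click 4 (1,5) count=0: revealed 5 new [(0,4) (0,5) (1,5) (2,4) (2,5)] -> total=8

Answer: 8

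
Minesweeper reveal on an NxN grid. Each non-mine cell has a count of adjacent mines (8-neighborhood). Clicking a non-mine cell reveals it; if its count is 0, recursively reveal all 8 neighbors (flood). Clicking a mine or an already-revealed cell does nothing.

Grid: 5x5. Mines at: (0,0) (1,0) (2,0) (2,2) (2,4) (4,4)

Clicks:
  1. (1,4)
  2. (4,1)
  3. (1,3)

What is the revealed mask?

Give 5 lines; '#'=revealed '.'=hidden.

Click 1 (1,4) count=1: revealed 1 new [(1,4)] -> total=1
Click 2 (4,1) count=0: revealed 8 new [(3,0) (3,1) (3,2) (3,3) (4,0) (4,1) (4,2) (4,3)] -> total=9
Click 3 (1,3) count=2: revealed 1 new [(1,3)] -> total=10

Answer: .....
...##
.....
####.
####.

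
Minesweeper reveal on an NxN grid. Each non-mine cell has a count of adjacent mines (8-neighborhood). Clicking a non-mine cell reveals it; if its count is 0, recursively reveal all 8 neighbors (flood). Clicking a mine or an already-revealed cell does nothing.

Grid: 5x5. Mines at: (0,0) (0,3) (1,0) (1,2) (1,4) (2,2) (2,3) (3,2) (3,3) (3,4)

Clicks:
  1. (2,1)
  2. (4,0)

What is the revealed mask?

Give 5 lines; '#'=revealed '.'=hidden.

Answer: .....
.....
##...
##...
##...

Derivation:
Click 1 (2,1) count=4: revealed 1 new [(2,1)] -> total=1
Click 2 (4,0) count=0: revealed 5 new [(2,0) (3,0) (3,1) (4,0) (4,1)] -> total=6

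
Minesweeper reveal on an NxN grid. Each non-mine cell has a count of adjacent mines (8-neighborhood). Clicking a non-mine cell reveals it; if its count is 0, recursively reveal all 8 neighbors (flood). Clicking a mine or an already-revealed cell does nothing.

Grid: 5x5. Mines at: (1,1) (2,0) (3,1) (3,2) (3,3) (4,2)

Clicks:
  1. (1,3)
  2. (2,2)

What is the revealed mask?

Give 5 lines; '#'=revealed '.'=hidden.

Click 1 (1,3) count=0: revealed 9 new [(0,2) (0,3) (0,4) (1,2) (1,3) (1,4) (2,2) (2,3) (2,4)] -> total=9
Click 2 (2,2) count=4: revealed 0 new [(none)] -> total=9

Answer: ..###
..###
..###
.....
.....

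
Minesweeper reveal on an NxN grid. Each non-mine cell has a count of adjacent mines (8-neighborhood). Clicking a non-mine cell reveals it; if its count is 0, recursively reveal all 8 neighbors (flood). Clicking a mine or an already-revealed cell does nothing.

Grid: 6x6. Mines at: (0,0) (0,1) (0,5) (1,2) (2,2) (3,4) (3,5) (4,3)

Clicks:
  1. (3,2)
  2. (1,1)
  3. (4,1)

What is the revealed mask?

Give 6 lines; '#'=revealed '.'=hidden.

Answer: ......
##....
##....
###...
###...
###...

Derivation:
Click 1 (3,2) count=2: revealed 1 new [(3,2)] -> total=1
Click 2 (1,1) count=4: revealed 1 new [(1,1)] -> total=2
Click 3 (4,1) count=0: revealed 11 new [(1,0) (2,0) (2,1) (3,0) (3,1) (4,0) (4,1) (4,2) (5,0) (5,1) (5,2)] -> total=13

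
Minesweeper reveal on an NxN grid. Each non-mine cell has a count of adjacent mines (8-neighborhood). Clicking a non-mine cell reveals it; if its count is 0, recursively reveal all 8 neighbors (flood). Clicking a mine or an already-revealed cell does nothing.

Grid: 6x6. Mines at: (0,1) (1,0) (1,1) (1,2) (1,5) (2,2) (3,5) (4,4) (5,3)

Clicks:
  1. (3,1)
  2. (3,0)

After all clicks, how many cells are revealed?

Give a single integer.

Click 1 (3,1) count=1: revealed 1 new [(3,1)] -> total=1
Click 2 (3,0) count=0: revealed 10 new [(2,0) (2,1) (3,0) (3,2) (4,0) (4,1) (4,2) (5,0) (5,1) (5,2)] -> total=11

Answer: 11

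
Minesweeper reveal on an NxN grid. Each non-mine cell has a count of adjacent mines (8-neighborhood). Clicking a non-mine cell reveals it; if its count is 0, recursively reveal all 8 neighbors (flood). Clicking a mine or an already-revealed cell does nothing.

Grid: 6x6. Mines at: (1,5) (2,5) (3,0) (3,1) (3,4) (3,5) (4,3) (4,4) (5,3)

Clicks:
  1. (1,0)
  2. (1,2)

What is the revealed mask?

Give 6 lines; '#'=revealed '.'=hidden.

Answer: #####.
#####.
#####.
......
......
......

Derivation:
Click 1 (1,0) count=0: revealed 15 new [(0,0) (0,1) (0,2) (0,3) (0,4) (1,0) (1,1) (1,2) (1,3) (1,4) (2,0) (2,1) (2,2) (2,3) (2,4)] -> total=15
Click 2 (1,2) count=0: revealed 0 new [(none)] -> total=15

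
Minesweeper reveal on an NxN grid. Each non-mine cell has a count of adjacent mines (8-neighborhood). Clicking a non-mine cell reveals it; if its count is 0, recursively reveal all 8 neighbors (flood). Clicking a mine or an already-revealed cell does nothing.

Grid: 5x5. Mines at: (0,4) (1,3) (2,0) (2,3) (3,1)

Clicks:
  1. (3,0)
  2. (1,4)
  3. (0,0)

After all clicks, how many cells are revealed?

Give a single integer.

Answer: 8

Derivation:
Click 1 (3,0) count=2: revealed 1 new [(3,0)] -> total=1
Click 2 (1,4) count=3: revealed 1 new [(1,4)] -> total=2
Click 3 (0,0) count=0: revealed 6 new [(0,0) (0,1) (0,2) (1,0) (1,1) (1,2)] -> total=8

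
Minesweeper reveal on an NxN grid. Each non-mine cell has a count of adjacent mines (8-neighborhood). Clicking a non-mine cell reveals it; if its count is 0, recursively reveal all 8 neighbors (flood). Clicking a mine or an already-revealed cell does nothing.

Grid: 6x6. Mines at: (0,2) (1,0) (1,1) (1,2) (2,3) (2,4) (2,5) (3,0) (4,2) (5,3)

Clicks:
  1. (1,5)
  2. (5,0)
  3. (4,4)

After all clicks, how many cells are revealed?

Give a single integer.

Click 1 (1,5) count=2: revealed 1 new [(1,5)] -> total=1
Click 2 (5,0) count=0: revealed 4 new [(4,0) (4,1) (5,0) (5,1)] -> total=5
Click 3 (4,4) count=1: revealed 1 new [(4,4)] -> total=6

Answer: 6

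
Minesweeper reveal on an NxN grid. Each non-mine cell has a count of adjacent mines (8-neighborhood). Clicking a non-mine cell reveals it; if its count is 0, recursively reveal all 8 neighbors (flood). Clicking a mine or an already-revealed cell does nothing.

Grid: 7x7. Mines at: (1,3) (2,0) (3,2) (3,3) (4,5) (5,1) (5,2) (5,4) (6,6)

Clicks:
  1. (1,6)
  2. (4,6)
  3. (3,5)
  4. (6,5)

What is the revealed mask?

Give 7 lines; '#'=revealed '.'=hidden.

Click 1 (1,6) count=0: revealed 12 new [(0,4) (0,5) (0,6) (1,4) (1,5) (1,6) (2,4) (2,5) (2,6) (3,4) (3,5) (3,6)] -> total=12
Click 2 (4,6) count=1: revealed 1 new [(4,6)] -> total=13
Click 3 (3,5) count=1: revealed 0 new [(none)] -> total=13
Click 4 (6,5) count=2: revealed 1 new [(6,5)] -> total=14

Answer: ....###
....###
....###
....###
......#
.......
.....#.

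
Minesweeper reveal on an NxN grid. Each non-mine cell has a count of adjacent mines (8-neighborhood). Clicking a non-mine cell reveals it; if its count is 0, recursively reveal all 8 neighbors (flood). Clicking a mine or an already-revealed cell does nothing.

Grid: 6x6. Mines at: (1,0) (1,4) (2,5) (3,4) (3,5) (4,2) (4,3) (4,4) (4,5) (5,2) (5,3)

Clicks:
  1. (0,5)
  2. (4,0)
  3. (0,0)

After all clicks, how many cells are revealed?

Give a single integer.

Answer: 10

Derivation:
Click 1 (0,5) count=1: revealed 1 new [(0,5)] -> total=1
Click 2 (4,0) count=0: revealed 8 new [(2,0) (2,1) (3,0) (3,1) (4,0) (4,1) (5,0) (5,1)] -> total=9
Click 3 (0,0) count=1: revealed 1 new [(0,0)] -> total=10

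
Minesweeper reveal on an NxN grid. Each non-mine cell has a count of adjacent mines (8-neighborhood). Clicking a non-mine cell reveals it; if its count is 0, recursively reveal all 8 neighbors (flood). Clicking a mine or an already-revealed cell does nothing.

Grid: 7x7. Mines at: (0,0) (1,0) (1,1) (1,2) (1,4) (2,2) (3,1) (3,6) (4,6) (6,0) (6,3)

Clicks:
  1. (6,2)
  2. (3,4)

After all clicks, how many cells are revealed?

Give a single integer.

Click 1 (6,2) count=1: revealed 1 new [(6,2)] -> total=1
Click 2 (3,4) count=0: revealed 15 new [(2,3) (2,4) (2,5) (3,2) (3,3) (3,4) (3,5) (4,2) (4,3) (4,4) (4,5) (5,2) (5,3) (5,4) (5,5)] -> total=16

Answer: 16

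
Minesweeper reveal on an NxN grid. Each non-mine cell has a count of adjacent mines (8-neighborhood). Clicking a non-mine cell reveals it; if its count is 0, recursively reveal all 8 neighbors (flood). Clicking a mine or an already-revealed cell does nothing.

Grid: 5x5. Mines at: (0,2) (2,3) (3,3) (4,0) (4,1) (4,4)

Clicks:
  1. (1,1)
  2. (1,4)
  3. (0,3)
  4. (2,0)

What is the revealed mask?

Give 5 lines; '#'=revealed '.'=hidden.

Answer: ##.#.
###.#
###..
###..
.....

Derivation:
Click 1 (1,1) count=1: revealed 1 new [(1,1)] -> total=1
Click 2 (1,4) count=1: revealed 1 new [(1,4)] -> total=2
Click 3 (0,3) count=1: revealed 1 new [(0,3)] -> total=3
Click 4 (2,0) count=0: revealed 10 new [(0,0) (0,1) (1,0) (1,2) (2,0) (2,1) (2,2) (3,0) (3,1) (3,2)] -> total=13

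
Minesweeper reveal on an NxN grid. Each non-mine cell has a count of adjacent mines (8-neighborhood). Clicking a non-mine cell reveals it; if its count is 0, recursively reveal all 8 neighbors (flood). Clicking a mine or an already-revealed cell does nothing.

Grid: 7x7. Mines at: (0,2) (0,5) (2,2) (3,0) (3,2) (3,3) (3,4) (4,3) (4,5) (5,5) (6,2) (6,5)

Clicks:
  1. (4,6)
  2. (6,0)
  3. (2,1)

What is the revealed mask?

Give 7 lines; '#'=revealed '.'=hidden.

Click 1 (4,6) count=2: revealed 1 new [(4,6)] -> total=1
Click 2 (6,0) count=0: revealed 6 new [(4,0) (4,1) (5,0) (5,1) (6,0) (6,1)] -> total=7
Click 3 (2,1) count=3: revealed 1 new [(2,1)] -> total=8

Answer: .......
.......
.#.....
.......
##....#
##.....
##.....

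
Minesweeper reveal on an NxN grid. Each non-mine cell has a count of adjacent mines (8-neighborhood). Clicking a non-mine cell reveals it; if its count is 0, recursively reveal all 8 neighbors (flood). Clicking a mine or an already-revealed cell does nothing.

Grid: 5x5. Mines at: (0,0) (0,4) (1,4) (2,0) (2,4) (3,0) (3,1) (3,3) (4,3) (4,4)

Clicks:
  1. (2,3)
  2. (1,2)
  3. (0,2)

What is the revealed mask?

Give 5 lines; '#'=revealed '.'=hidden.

Click 1 (2,3) count=3: revealed 1 new [(2,3)] -> total=1
Click 2 (1,2) count=0: revealed 8 new [(0,1) (0,2) (0,3) (1,1) (1,2) (1,3) (2,1) (2,2)] -> total=9
Click 3 (0,2) count=0: revealed 0 new [(none)] -> total=9

Answer: .###.
.###.
.###.
.....
.....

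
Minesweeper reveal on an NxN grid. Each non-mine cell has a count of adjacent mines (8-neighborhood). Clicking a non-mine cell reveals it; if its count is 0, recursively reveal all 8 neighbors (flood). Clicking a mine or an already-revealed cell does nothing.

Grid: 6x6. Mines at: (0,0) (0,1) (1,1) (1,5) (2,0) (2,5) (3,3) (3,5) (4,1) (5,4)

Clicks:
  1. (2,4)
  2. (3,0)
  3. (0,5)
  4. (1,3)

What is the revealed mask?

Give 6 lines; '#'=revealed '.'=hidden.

Click 1 (2,4) count=4: revealed 1 new [(2,4)] -> total=1
Click 2 (3,0) count=2: revealed 1 new [(3,0)] -> total=2
Click 3 (0,5) count=1: revealed 1 new [(0,5)] -> total=3
Click 4 (1,3) count=0: revealed 8 new [(0,2) (0,3) (0,4) (1,2) (1,3) (1,4) (2,2) (2,3)] -> total=11

Answer: ..####
..###.
..###.
#.....
......
......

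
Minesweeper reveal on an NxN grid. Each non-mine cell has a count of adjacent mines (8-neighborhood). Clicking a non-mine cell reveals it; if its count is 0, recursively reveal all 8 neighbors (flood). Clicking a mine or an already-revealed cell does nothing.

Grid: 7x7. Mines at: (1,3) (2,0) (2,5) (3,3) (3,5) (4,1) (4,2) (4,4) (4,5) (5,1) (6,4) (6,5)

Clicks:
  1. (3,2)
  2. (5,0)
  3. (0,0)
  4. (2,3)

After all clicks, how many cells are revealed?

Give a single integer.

Click 1 (3,2) count=3: revealed 1 new [(3,2)] -> total=1
Click 2 (5,0) count=2: revealed 1 new [(5,0)] -> total=2
Click 3 (0,0) count=0: revealed 6 new [(0,0) (0,1) (0,2) (1,0) (1,1) (1,2)] -> total=8
Click 4 (2,3) count=2: revealed 1 new [(2,3)] -> total=9

Answer: 9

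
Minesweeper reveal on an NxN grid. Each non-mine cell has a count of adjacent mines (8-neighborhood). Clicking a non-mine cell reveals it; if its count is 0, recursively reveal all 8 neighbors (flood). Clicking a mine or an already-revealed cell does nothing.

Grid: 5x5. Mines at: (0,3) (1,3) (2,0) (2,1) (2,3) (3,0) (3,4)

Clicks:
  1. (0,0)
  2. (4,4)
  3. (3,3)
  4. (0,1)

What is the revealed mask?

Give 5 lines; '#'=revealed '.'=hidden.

Click 1 (0,0) count=0: revealed 6 new [(0,0) (0,1) (0,2) (1,0) (1,1) (1,2)] -> total=6
Click 2 (4,4) count=1: revealed 1 new [(4,4)] -> total=7
Click 3 (3,3) count=2: revealed 1 new [(3,3)] -> total=8
Click 4 (0,1) count=0: revealed 0 new [(none)] -> total=8

Answer: ###..
###..
.....
...#.
....#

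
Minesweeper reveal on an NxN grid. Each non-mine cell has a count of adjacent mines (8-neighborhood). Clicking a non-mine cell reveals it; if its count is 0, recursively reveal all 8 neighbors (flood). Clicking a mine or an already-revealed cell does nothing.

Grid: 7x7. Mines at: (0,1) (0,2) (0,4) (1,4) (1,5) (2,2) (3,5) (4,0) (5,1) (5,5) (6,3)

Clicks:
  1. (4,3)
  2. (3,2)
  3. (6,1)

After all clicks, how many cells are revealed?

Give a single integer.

Answer: 10

Derivation:
Click 1 (4,3) count=0: revealed 9 new [(3,2) (3,3) (3,4) (4,2) (4,3) (4,4) (5,2) (5,3) (5,4)] -> total=9
Click 2 (3,2) count=1: revealed 0 new [(none)] -> total=9
Click 3 (6,1) count=1: revealed 1 new [(6,1)] -> total=10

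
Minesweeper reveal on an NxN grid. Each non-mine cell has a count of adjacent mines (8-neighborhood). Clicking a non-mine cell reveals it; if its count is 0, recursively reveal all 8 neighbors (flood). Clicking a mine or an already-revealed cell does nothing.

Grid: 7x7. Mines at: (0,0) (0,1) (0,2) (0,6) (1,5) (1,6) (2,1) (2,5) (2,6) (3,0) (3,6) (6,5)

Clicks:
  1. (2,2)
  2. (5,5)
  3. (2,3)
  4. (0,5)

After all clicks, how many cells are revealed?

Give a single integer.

Click 1 (2,2) count=1: revealed 1 new [(2,2)] -> total=1
Click 2 (5,5) count=1: revealed 1 new [(5,5)] -> total=2
Click 3 (2,3) count=0: revealed 26 new [(1,2) (1,3) (1,4) (2,3) (2,4) (3,1) (3,2) (3,3) (3,4) (3,5) (4,0) (4,1) (4,2) (4,3) (4,4) (4,5) (5,0) (5,1) (5,2) (5,3) (5,4) (6,0) (6,1) (6,2) (6,3) (6,4)] -> total=28
Click 4 (0,5) count=3: revealed 1 new [(0,5)] -> total=29

Answer: 29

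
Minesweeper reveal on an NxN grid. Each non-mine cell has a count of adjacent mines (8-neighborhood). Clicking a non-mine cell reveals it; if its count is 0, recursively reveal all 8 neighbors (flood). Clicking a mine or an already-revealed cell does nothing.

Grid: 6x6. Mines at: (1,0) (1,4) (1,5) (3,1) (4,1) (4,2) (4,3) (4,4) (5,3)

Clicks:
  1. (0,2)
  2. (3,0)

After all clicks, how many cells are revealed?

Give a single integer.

Answer: 10

Derivation:
Click 1 (0,2) count=0: revealed 9 new [(0,1) (0,2) (0,3) (1,1) (1,2) (1,3) (2,1) (2,2) (2,3)] -> total=9
Click 2 (3,0) count=2: revealed 1 new [(3,0)] -> total=10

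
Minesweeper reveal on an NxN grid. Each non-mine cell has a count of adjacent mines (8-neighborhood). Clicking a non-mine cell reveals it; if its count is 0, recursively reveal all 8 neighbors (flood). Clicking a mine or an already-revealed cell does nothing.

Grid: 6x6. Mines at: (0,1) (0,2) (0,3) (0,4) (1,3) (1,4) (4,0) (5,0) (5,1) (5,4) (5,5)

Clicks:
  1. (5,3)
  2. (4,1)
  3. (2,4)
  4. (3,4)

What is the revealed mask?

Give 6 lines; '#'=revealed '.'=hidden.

Answer: ......
###...
######
######
.#####
...#..

Derivation:
Click 1 (5,3) count=1: revealed 1 new [(5,3)] -> total=1
Click 2 (4,1) count=3: revealed 1 new [(4,1)] -> total=2
Click 3 (2,4) count=2: revealed 1 new [(2,4)] -> total=3
Click 4 (3,4) count=0: revealed 18 new [(1,0) (1,1) (1,2) (2,0) (2,1) (2,2) (2,3) (2,5) (3,0) (3,1) (3,2) (3,3) (3,4) (3,5) (4,2) (4,3) (4,4) (4,5)] -> total=21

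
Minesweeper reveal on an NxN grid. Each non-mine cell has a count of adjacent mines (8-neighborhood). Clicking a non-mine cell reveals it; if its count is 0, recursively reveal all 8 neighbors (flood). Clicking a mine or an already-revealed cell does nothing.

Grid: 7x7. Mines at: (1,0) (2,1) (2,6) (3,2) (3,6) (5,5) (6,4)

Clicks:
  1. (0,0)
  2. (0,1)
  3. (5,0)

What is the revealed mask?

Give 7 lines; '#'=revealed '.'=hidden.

Click 1 (0,0) count=1: revealed 1 new [(0,0)] -> total=1
Click 2 (0,1) count=1: revealed 1 new [(0,1)] -> total=2
Click 3 (5,0) count=0: revealed 14 new [(3,0) (3,1) (4,0) (4,1) (4,2) (4,3) (5,0) (5,1) (5,2) (5,3) (6,0) (6,1) (6,2) (6,3)] -> total=16

Answer: ##.....
.......
.......
##.....
####...
####...
####...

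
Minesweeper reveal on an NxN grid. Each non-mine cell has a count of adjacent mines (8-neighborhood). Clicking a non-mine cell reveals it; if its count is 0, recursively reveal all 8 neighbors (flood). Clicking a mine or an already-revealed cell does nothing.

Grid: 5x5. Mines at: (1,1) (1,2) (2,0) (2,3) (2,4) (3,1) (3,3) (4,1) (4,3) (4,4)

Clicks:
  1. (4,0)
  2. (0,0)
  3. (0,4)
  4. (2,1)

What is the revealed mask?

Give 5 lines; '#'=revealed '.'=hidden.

Click 1 (4,0) count=2: revealed 1 new [(4,0)] -> total=1
Click 2 (0,0) count=1: revealed 1 new [(0,0)] -> total=2
Click 3 (0,4) count=0: revealed 4 new [(0,3) (0,4) (1,3) (1,4)] -> total=6
Click 4 (2,1) count=4: revealed 1 new [(2,1)] -> total=7

Answer: #..##
...##
.#...
.....
#....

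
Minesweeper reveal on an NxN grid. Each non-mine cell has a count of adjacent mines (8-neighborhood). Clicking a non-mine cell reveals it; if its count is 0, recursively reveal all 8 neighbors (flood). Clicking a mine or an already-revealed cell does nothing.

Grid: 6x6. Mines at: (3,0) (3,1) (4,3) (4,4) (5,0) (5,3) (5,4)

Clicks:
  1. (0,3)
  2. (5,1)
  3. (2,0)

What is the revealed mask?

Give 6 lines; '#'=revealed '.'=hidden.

Click 1 (0,3) count=0: revealed 22 new [(0,0) (0,1) (0,2) (0,3) (0,4) (0,5) (1,0) (1,1) (1,2) (1,3) (1,4) (1,5) (2,0) (2,1) (2,2) (2,3) (2,4) (2,5) (3,2) (3,3) (3,4) (3,5)] -> total=22
Click 2 (5,1) count=1: revealed 1 new [(5,1)] -> total=23
Click 3 (2,0) count=2: revealed 0 new [(none)] -> total=23

Answer: ######
######
######
..####
......
.#....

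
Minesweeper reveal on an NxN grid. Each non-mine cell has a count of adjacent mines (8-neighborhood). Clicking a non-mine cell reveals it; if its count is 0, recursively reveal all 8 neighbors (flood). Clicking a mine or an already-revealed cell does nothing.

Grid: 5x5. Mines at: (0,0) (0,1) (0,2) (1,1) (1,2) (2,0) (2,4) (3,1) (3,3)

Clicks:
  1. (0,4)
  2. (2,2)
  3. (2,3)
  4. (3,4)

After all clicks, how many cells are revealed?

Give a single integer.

Answer: 7

Derivation:
Click 1 (0,4) count=0: revealed 4 new [(0,3) (0,4) (1,3) (1,4)] -> total=4
Click 2 (2,2) count=4: revealed 1 new [(2,2)] -> total=5
Click 3 (2,3) count=3: revealed 1 new [(2,3)] -> total=6
Click 4 (3,4) count=2: revealed 1 new [(3,4)] -> total=7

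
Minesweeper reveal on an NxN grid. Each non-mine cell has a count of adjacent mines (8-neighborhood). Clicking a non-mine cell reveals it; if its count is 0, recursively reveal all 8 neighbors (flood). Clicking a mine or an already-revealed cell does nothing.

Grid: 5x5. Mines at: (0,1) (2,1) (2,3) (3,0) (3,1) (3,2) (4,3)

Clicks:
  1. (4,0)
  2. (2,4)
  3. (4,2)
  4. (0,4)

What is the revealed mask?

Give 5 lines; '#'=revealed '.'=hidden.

Click 1 (4,0) count=2: revealed 1 new [(4,0)] -> total=1
Click 2 (2,4) count=1: revealed 1 new [(2,4)] -> total=2
Click 3 (4,2) count=3: revealed 1 new [(4,2)] -> total=3
Click 4 (0,4) count=0: revealed 6 new [(0,2) (0,3) (0,4) (1,2) (1,3) (1,4)] -> total=9

Answer: ..###
..###
....#
.....
#.#..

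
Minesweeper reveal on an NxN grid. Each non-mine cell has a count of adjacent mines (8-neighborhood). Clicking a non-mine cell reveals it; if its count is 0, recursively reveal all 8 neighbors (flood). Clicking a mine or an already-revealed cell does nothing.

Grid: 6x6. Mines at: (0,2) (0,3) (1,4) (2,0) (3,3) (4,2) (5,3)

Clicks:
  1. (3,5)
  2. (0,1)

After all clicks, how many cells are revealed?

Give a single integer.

Click 1 (3,5) count=0: revealed 8 new [(2,4) (2,5) (3,4) (3,5) (4,4) (4,5) (5,4) (5,5)] -> total=8
Click 2 (0,1) count=1: revealed 1 new [(0,1)] -> total=9

Answer: 9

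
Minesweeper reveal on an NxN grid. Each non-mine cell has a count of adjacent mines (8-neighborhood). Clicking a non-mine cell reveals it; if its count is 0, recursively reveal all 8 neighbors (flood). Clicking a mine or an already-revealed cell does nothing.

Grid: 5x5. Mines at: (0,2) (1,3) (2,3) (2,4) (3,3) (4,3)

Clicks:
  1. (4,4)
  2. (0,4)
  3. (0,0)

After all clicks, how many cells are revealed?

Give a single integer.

Click 1 (4,4) count=2: revealed 1 new [(4,4)] -> total=1
Click 2 (0,4) count=1: revealed 1 new [(0,4)] -> total=2
Click 3 (0,0) count=0: revealed 14 new [(0,0) (0,1) (1,0) (1,1) (1,2) (2,0) (2,1) (2,2) (3,0) (3,1) (3,2) (4,0) (4,1) (4,2)] -> total=16

Answer: 16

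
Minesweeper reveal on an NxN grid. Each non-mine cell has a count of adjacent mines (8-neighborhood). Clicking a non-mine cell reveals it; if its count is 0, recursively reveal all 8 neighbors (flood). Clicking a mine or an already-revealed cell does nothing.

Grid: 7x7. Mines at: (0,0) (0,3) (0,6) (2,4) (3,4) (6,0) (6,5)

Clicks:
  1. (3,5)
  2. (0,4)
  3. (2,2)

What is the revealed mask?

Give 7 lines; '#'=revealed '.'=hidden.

Answer: ....#..
####...
####...
####.#.
#####..
#####..
.####..

Derivation:
Click 1 (3,5) count=2: revealed 1 new [(3,5)] -> total=1
Click 2 (0,4) count=1: revealed 1 new [(0,4)] -> total=2
Click 3 (2,2) count=0: revealed 26 new [(1,0) (1,1) (1,2) (1,3) (2,0) (2,1) (2,2) (2,3) (3,0) (3,1) (3,2) (3,3) (4,0) (4,1) (4,2) (4,3) (4,4) (5,0) (5,1) (5,2) (5,3) (5,4) (6,1) (6,2) (6,3) (6,4)] -> total=28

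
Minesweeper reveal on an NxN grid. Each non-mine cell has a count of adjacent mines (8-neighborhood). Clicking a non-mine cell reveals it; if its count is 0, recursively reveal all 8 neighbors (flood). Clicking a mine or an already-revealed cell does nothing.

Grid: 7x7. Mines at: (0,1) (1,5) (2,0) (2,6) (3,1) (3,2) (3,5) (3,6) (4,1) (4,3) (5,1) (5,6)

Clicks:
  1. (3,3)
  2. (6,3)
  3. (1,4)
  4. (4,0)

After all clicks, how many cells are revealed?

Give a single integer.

Answer: 11

Derivation:
Click 1 (3,3) count=2: revealed 1 new [(3,3)] -> total=1
Click 2 (6,3) count=0: revealed 8 new [(5,2) (5,3) (5,4) (5,5) (6,2) (6,3) (6,4) (6,5)] -> total=9
Click 3 (1,4) count=1: revealed 1 new [(1,4)] -> total=10
Click 4 (4,0) count=3: revealed 1 new [(4,0)] -> total=11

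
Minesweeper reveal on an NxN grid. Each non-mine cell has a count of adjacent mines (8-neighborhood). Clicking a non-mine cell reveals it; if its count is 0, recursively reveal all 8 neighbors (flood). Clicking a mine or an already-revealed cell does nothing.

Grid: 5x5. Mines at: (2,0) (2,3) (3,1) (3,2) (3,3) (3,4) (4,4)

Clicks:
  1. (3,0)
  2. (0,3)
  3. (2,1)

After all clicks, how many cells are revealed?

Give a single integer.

Answer: 12

Derivation:
Click 1 (3,0) count=2: revealed 1 new [(3,0)] -> total=1
Click 2 (0,3) count=0: revealed 10 new [(0,0) (0,1) (0,2) (0,3) (0,4) (1,0) (1,1) (1,2) (1,3) (1,4)] -> total=11
Click 3 (2,1) count=3: revealed 1 new [(2,1)] -> total=12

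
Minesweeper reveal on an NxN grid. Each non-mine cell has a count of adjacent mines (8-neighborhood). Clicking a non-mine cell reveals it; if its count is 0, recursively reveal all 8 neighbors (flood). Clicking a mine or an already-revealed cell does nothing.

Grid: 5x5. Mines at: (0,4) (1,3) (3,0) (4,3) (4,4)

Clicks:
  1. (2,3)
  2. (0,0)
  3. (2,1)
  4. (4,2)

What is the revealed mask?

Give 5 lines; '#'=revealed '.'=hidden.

Answer: ###..
###..
####.
.....
..#..

Derivation:
Click 1 (2,3) count=1: revealed 1 new [(2,3)] -> total=1
Click 2 (0,0) count=0: revealed 9 new [(0,0) (0,1) (0,2) (1,0) (1,1) (1,2) (2,0) (2,1) (2,2)] -> total=10
Click 3 (2,1) count=1: revealed 0 new [(none)] -> total=10
Click 4 (4,2) count=1: revealed 1 new [(4,2)] -> total=11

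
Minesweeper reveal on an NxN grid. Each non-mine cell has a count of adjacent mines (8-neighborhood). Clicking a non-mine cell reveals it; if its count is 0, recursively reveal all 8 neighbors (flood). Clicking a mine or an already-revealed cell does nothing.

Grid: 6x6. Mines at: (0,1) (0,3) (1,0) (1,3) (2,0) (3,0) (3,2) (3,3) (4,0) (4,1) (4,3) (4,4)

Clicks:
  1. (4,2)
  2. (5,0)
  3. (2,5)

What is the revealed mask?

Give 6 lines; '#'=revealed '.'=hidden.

Answer: ....##
....##
....##
....##
..#...
#.....

Derivation:
Click 1 (4,2) count=4: revealed 1 new [(4,2)] -> total=1
Click 2 (5,0) count=2: revealed 1 new [(5,0)] -> total=2
Click 3 (2,5) count=0: revealed 8 new [(0,4) (0,5) (1,4) (1,5) (2,4) (2,5) (3,4) (3,5)] -> total=10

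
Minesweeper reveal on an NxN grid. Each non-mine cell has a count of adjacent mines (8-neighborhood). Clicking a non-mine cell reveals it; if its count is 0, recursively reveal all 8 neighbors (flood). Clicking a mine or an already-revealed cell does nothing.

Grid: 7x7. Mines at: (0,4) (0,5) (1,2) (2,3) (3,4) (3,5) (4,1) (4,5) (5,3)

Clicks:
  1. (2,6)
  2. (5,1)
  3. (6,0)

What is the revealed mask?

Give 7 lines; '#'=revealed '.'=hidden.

Click 1 (2,6) count=1: revealed 1 new [(2,6)] -> total=1
Click 2 (5,1) count=1: revealed 1 new [(5,1)] -> total=2
Click 3 (6,0) count=0: revealed 5 new [(5,0) (5,2) (6,0) (6,1) (6,2)] -> total=7

Answer: .......
.......
......#
.......
.......
###....
###....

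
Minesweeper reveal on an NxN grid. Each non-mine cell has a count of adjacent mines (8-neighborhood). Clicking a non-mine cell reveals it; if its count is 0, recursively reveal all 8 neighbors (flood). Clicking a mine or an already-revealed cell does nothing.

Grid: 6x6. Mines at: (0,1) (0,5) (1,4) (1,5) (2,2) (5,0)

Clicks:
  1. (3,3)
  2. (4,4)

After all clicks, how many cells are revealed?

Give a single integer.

Click 1 (3,3) count=1: revealed 1 new [(3,3)] -> total=1
Click 2 (4,4) count=0: revealed 17 new [(2,3) (2,4) (2,5) (3,1) (3,2) (3,4) (3,5) (4,1) (4,2) (4,3) (4,4) (4,5) (5,1) (5,2) (5,3) (5,4) (5,5)] -> total=18

Answer: 18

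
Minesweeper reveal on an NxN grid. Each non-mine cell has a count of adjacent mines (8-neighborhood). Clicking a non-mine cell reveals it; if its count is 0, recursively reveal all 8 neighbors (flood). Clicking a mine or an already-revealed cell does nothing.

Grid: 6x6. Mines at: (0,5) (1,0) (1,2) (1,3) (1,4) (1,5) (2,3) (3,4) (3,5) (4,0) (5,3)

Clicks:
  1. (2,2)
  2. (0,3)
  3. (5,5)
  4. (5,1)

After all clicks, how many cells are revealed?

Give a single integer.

Click 1 (2,2) count=3: revealed 1 new [(2,2)] -> total=1
Click 2 (0,3) count=3: revealed 1 new [(0,3)] -> total=2
Click 3 (5,5) count=0: revealed 4 new [(4,4) (4,5) (5,4) (5,5)] -> total=6
Click 4 (5,1) count=1: revealed 1 new [(5,1)] -> total=7

Answer: 7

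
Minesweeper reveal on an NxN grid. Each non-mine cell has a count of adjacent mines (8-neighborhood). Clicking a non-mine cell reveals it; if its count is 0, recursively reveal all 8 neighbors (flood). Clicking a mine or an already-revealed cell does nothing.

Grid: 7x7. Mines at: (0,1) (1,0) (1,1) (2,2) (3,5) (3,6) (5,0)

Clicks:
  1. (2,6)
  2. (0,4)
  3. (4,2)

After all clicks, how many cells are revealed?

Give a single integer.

Click 1 (2,6) count=2: revealed 1 new [(2,6)] -> total=1
Click 2 (0,4) count=0: revealed 13 new [(0,2) (0,3) (0,4) (0,5) (0,6) (1,2) (1,3) (1,4) (1,5) (1,6) (2,3) (2,4) (2,5)] -> total=14
Click 3 (4,2) count=0: revealed 22 new [(3,1) (3,2) (3,3) (3,4) (4,1) (4,2) (4,3) (4,4) (4,5) (4,6) (5,1) (5,2) (5,3) (5,4) (5,5) (5,6) (6,1) (6,2) (6,3) (6,4) (6,5) (6,6)] -> total=36

Answer: 36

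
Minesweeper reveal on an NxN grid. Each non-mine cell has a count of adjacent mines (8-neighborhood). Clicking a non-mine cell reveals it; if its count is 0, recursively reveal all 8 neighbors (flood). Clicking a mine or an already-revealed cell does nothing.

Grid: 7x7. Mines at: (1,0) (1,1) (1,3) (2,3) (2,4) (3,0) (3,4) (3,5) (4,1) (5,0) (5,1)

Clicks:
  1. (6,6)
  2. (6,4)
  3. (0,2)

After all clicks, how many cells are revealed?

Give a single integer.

Click 1 (6,6) count=0: revealed 15 new [(4,2) (4,3) (4,4) (4,5) (4,6) (5,2) (5,3) (5,4) (5,5) (5,6) (6,2) (6,3) (6,4) (6,5) (6,6)] -> total=15
Click 2 (6,4) count=0: revealed 0 new [(none)] -> total=15
Click 3 (0,2) count=2: revealed 1 new [(0,2)] -> total=16

Answer: 16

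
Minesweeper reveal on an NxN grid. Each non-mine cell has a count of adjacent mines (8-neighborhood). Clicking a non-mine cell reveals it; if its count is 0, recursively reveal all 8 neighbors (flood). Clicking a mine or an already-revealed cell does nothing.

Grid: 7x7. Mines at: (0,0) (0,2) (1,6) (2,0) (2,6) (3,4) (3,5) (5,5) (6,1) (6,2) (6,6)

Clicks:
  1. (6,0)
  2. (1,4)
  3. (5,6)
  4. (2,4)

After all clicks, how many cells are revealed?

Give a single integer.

Answer: 11

Derivation:
Click 1 (6,0) count=1: revealed 1 new [(6,0)] -> total=1
Click 2 (1,4) count=0: revealed 9 new [(0,3) (0,4) (0,5) (1,3) (1,4) (1,5) (2,3) (2,4) (2,5)] -> total=10
Click 3 (5,6) count=2: revealed 1 new [(5,6)] -> total=11
Click 4 (2,4) count=2: revealed 0 new [(none)] -> total=11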